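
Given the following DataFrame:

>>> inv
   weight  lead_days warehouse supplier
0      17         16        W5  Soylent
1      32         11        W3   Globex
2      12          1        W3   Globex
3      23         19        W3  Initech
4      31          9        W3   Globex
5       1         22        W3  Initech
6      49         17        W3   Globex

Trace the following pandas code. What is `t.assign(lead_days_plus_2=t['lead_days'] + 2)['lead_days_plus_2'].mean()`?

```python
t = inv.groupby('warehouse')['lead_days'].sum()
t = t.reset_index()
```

group by warehouse, sum of lead_days:
warehouse
W3    79
W5    16
Name: lead_days, dtype: int64
reset_index():
  warehouse  lead_days
0        W3         79
1        W5         16
add column lead_days_plus_2 = t['lead_days'] + 2:
  warehouse  lead_days  lead_days_plus_2
0        W3         79                81
1        W5         16                18

49.5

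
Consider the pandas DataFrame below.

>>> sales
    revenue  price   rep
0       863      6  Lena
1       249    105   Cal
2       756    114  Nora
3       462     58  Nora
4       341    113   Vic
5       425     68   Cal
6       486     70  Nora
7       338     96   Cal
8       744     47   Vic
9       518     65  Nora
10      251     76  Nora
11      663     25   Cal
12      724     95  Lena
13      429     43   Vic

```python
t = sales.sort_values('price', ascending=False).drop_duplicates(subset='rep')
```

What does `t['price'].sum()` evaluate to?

sort by price descending:
    revenue  price   rep
2       756    114  Nora
4       341    113   Vic
1       249    105   Cal
7       338     96   Cal
12      724     95  Lena
10      251     76  Nora
6       486     70  Nora
5       425     68   Cal
9       518     65  Nora
3       462     58  Nora
8       744     47   Vic
13      429     43   Vic
11      663     25   Cal
0       863      6  Lena
drop duplicate rep (keep=first):
    revenue  price   rep
2       756    114  Nora
4       341    113   Vic
1       249    105   Cal
12      724     95  Lena
sum of column 'price' → 427

427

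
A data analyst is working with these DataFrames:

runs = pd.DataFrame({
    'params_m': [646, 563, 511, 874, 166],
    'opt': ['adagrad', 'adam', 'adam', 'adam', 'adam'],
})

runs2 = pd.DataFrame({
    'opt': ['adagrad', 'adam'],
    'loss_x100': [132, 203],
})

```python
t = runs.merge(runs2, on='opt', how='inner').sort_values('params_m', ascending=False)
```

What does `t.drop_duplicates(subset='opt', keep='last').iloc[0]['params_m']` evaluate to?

merge on 'opt' (how='inner') → 5 rows:
   params_m      opt  loss_x100
0       646  adagrad        132
1       563     adam        203
2       511     adam        203
3       874     adam        203
4       166     adam        203
sort by params_m descending:
   params_m      opt  loss_x100
3       874     adam        203
0       646  adagrad        132
1       563     adam        203
2       511     adam        203
4       166     adam        203
drop duplicate opt (keep=last):
   params_m      opt  loss_x100
0       646  adagrad        132
4       166     adam        203
The value at position 0, column 'params_m' is 646.

646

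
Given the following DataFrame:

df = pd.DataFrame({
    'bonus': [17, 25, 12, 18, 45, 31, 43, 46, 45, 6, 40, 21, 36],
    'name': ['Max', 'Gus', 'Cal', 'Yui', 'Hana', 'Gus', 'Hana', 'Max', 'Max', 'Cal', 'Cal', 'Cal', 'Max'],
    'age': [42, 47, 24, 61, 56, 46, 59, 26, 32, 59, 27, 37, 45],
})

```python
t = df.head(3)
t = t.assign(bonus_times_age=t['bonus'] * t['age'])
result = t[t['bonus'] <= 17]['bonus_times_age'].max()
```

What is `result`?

714

take first 3 rows:
   bonus name  age
0     17  Max   42
1     25  Gus   47
2     12  Cal   24
add column bonus_times_age = t['bonus'] * t['age']:
   bonus name  age  bonus_times_age
0     17  Max   42              714
1     25  Gus   47             1175
2     12  Cal   24              288
filter rows where bonus <= 17:
   bonus name  age  bonus_times_age
0     17  Max   42              714
2     12  Cal   24              288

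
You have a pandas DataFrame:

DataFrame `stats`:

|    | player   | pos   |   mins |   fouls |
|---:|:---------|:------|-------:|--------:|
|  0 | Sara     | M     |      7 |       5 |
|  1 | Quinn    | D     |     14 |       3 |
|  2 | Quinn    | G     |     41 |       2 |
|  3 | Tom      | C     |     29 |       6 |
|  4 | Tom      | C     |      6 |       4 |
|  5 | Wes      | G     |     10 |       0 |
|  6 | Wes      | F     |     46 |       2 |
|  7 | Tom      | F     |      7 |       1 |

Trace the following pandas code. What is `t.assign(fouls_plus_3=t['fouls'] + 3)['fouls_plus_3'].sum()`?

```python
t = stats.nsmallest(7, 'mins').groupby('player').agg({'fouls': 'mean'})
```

take 7 rows with smallest mins:
  player pos  mins  fouls
4    Tom   C     6      4
0   Sara   M     7      5
7    Tom   F     7      1
5    Wes   G    10      0
1  Quinn   D    14      3
3    Tom   C    29      6
2  Quinn   G    41      2
group by player, mean of fouls:
           fouls
player          
Quinn   2.500000
Sara    5.000000
Tom     3.666667
Wes     0.000000
add column fouls_plus_3 = t['fouls'] + 3:
           fouls  fouls_plus_3
player                        
Quinn   2.500000      5.500000
Sara    5.000000      8.000000
Tom     3.666667      6.666667
Wes     0.000000      3.000000
So sum() = 23.1666666667.

23.1666666667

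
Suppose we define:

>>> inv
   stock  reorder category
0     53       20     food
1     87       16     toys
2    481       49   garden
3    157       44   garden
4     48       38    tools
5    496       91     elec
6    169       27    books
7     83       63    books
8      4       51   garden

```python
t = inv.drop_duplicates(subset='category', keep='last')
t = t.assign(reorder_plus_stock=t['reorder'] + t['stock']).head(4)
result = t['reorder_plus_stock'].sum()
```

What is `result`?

849

drop duplicate category (keep=last):
   stock  reorder category
0     53       20     food
1     87       16     toys
4     48       38    tools
5    496       91     elec
7     83       63    books
8      4       51   garden
add column reorder_plus_stock = t['reorder'] + t['stock']:
   stock  reorder category  reorder_plus_stock
0     53       20     food                  73
1     87       16     toys                 103
4     48       38    tools                  86
5    496       91     elec                 587
7     83       63    books                 146
8      4       51   garden                  55
take first 4 rows:
   stock  reorder category  reorder_plus_stock
0     53       20     food                  73
1     87       16     toys                 103
4     48       38    tools                  86
5    496       91     elec                 587
Taking the sum of column 'reorder_plus_stock' gives 849.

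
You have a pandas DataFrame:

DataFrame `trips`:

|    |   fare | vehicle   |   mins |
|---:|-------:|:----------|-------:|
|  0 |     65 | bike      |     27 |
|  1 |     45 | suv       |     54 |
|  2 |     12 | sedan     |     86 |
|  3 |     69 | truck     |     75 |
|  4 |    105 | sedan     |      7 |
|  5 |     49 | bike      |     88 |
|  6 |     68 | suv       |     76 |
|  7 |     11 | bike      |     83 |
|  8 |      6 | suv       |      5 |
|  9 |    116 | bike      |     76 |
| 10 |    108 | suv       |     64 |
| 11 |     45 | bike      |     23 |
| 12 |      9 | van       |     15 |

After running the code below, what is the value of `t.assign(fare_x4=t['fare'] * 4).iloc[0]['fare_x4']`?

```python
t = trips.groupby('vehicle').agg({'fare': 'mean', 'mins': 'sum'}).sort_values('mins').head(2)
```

group by vehicle: mean(fare), sum(mins):
          fare  mins
vehicle             
bike     57.20   297
sedan    58.50    93
suv      56.75   199
truck    69.00    75
van       9.00    15
sort by mins:
          fare  mins
vehicle             
van       9.00    15
truck    69.00    75
sedan    58.50    93
suv      56.75   199
bike     57.20   297
take first 2 rows:
         fare  mins
vehicle            
van       9.0    15
truck    69.0    75
add column fare_x4 = t['fare'] * 4:
         fare  mins  fare_x4
vehicle                     
van       9.0    15     36.0
truck    69.0    75    276.0
Then the value at position 0, column 'fare_x4': 36.0

36.0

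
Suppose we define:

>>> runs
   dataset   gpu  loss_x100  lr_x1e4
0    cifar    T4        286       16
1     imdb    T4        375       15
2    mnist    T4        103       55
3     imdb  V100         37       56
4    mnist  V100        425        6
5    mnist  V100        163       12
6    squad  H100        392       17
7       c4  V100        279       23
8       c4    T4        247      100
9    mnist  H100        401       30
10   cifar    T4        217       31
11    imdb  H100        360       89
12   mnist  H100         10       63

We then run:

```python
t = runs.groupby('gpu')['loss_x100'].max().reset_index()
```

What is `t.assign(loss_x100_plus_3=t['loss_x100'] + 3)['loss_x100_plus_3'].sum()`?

group by gpu, max of loss_x100:
gpu
H100    401
T4      375
V100    425
Name: loss_x100, dtype: int64
reset_index():
    gpu  loss_x100
0  H100        401
1    T4        375
2  V100        425
add column loss_x100_plus_3 = t['loss_x100'] + 3:
    gpu  loss_x100  loss_x100_plus_3
0  H100        401               404
1    T4        375               378
2  V100        425               428
Taking the sum of column 'loss_x100_plus_3' gives 1210.

1210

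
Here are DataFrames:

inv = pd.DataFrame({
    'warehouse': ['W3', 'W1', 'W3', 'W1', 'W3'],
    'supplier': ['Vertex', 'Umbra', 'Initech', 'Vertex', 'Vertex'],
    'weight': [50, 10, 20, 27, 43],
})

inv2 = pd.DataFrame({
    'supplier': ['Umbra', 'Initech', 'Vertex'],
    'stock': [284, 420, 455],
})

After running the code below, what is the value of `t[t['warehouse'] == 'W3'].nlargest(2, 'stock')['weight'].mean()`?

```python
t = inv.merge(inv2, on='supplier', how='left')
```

46.5

merge on 'supplier' (how='left') → 5 rows:
  warehouse supplier  weight  stock
0        W3   Vertex      50    455
1        W1    Umbra      10    284
2        W3  Initech      20    420
3        W1   Vertex      27    455
4        W3   Vertex      43    455
filter rows where warehouse == 'W3':
  warehouse supplier  weight  stock
0        W3   Vertex      50    455
2        W3  Initech      20    420
4        W3   Vertex      43    455
take 2 rows with largest stock:
  warehouse supplier  weight  stock
0        W3   Vertex      50    455
4        W3   Vertex      43    455
mean of column 'weight' → 46.5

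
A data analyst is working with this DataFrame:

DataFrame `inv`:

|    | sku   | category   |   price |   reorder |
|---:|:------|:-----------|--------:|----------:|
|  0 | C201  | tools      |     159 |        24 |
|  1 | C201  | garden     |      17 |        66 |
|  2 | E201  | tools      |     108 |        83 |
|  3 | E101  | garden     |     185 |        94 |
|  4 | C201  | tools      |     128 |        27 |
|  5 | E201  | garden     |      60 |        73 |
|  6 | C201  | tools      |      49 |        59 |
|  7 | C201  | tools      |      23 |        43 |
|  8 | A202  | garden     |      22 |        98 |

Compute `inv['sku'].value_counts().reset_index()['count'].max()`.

5

value_counts of sku:
sku
C201    5
E201    2
E101    1
A202    1
Name: count, dtype: int64
reset_index():
    sku  count
0  C201      5
1  E201      2
2  E101      1
3  A202      1
Taking the max of column 'count' gives 5.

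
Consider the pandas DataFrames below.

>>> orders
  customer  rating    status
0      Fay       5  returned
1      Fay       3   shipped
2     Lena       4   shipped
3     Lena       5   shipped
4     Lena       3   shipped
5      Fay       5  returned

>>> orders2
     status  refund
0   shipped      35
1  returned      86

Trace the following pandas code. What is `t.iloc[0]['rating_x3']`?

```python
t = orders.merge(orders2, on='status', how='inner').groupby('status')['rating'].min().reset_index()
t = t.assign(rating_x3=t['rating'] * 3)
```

merge on 'status' (how='inner') → 6 rows:
  customer  rating    status  refund
0      Fay       5  returned      86
1      Fay       3   shipped      35
2     Lena       4   shipped      35
3     Lena       5   shipped      35
4     Lena       3   shipped      35
5      Fay       5  returned      86
group by status, min of rating:
status
returned    5
shipped     3
Name: rating, dtype: int64
reset_index():
     status  rating
0  returned       5
1   shipped       3
add column rating_x3 = t['rating'] * 3:
     status  rating  rating_x3
0  returned       5         15
1   shipped       3          9
So iloc[0]['rating_x3'] = 15.

15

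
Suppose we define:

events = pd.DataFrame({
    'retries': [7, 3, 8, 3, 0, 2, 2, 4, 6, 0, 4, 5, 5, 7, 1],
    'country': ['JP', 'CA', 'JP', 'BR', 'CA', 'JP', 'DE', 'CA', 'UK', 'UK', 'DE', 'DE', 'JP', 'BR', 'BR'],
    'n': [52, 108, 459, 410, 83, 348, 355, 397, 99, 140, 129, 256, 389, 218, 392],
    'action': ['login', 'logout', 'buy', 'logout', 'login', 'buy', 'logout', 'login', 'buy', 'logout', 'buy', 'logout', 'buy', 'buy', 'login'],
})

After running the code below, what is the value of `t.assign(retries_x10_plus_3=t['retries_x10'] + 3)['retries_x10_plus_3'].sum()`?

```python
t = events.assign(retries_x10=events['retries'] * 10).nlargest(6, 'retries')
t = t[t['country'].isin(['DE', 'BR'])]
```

126

add column retries_x10 = events['retries'] * 10:
    retries country    n  action  retries_x10
0         7      JP   52   login           70
1         3      CA  108  logout           30
2         8      JP  459     buy           80
3         3      BR  410  logout           30
4         0      CA   83   login            0
5         2      JP  348     buy           20
6         2      DE  355  logout           20
7         4      CA  397   login           40
8         6      UK   99     buy           60
9         0      UK  140  logout            0
10        4      DE  129     buy           40
11        5      DE  256  logout           50
12        5      JP  389     buy           50
13        7      BR  218     buy           70
14        1      BR  392   login           10
take 6 rows with largest retries:
    retries country    n  action  retries_x10
2         8      JP  459     buy           80
0         7      JP   52   login           70
13        7      BR  218     buy           70
8         6      UK   99     buy           60
11        5      DE  256  logout           50
12        5      JP  389     buy           50
filter rows where country in ['DE', 'BR']:
    retries country    n  action  retries_x10
13        7      BR  218     buy           70
11        5      DE  256  logout           50
add column retries_x10_plus_3 = t['retries_x10'] + 3:
    retries country    n  action  retries_x10  retries_x10_plus_3
13        7      BR  218     buy           70                  73
11        5      DE  256  logout           50                  53
sum of column 'retries_x10_plus_3' → 126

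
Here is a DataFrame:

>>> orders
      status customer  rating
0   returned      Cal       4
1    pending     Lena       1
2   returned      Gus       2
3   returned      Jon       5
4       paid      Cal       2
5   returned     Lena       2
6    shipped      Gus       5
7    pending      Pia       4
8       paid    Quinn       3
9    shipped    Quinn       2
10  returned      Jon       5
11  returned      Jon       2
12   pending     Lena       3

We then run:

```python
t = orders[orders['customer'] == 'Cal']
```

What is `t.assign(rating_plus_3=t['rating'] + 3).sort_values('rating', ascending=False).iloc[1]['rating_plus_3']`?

filter rows where customer == 'Cal':
     status customer  rating
0  returned      Cal       4
4      paid      Cal       2
add column rating_plus_3 = t['rating'] + 3:
     status customer  rating  rating_plus_3
0  returned      Cal       4              7
4      paid      Cal       2              5
sort by rating descending:
     status customer  rating  rating_plus_3
0  returned      Cal       4              7
4      paid      Cal       2              5
Reading off the value at position 1, column 'rating_plus_3', we get 5.

5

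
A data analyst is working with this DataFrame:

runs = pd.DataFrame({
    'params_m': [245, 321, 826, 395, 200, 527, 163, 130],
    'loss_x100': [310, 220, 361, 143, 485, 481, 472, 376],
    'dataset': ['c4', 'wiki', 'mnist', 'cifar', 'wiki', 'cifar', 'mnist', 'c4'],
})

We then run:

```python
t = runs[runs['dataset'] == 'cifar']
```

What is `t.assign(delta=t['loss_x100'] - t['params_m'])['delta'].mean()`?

filter rows where dataset == 'cifar':
   params_m  loss_x100 dataset
3       395        143   cifar
5       527        481   cifar
add column delta = t['loss_x100'] - t['params_m']:
   params_m  loss_x100 dataset  delta
3       395        143   cifar   -252
5       527        481   cifar    -46
So mean() = -149.0.

-149.0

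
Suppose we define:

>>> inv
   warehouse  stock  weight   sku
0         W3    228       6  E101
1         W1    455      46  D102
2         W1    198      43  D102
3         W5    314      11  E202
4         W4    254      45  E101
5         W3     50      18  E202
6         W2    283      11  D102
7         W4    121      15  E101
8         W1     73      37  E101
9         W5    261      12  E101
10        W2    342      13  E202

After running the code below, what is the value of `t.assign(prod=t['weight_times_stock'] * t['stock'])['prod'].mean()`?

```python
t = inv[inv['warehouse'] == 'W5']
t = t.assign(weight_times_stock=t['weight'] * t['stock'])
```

filter rows where warehouse == 'W5':
  warehouse  stock  weight   sku
3        W5    314      11  E202
9        W5    261      12  E101
add column weight_times_stock = t['weight'] * t['stock']:
  warehouse  stock  weight   sku  weight_times_stock
3        W5    314      11  E202                3454
9        W5    261      12  E101                3132
add column prod = t['weight_times_stock'] * t['stock']:
  warehouse  stock  weight   sku  weight_times_stock     prod
3        W5    314      11  E202                3454  1084556
9        W5    261      12  E101                3132   817452
Finally, mean of column 'prod' = 951004.0.

951004.0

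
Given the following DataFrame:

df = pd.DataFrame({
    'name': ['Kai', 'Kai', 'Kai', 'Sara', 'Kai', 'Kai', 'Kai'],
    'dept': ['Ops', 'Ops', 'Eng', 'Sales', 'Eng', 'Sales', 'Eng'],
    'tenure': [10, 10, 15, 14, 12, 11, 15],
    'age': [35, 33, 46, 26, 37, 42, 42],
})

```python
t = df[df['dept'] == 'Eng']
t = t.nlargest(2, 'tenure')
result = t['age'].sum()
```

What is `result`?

filter rows where dept == 'Eng':
  name dept  tenure  age
2  Kai  Eng      15   46
4  Kai  Eng      12   37
6  Kai  Eng      15   42
take 2 rows with largest tenure:
  name dept  tenure  age
2  Kai  Eng      15   46
6  Kai  Eng      15   42
Reading off the sum of column 'age', we get 88.

88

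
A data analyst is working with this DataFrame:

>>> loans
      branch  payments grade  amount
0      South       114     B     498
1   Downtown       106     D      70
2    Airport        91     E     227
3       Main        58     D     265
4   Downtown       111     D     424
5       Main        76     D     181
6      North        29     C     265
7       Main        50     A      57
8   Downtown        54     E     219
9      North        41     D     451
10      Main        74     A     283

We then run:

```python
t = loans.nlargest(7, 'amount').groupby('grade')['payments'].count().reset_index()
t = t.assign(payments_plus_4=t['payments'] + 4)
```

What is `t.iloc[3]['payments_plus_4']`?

7

take 7 rows with largest amount:
      branch  payments grade  amount
0      South       114     B     498
9      North        41     D     451
4   Downtown       111     D     424
10      Main        74     A     283
3       Main        58     D     265
6      North        29     C     265
2    Airport        91     E     227
group by grade, count of payments:
grade
A    1
B    1
C    1
D    3
E    1
Name: payments, dtype: int64
reset_index():
  grade  payments
0     A         1
1     B         1
2     C         1
3     D         3
4     E         1
add column payments_plus_4 = t['payments'] + 4:
  grade  payments  payments_plus_4
0     A         1                5
1     B         1                5
2     C         1                5
3     D         3                7
4     E         1                5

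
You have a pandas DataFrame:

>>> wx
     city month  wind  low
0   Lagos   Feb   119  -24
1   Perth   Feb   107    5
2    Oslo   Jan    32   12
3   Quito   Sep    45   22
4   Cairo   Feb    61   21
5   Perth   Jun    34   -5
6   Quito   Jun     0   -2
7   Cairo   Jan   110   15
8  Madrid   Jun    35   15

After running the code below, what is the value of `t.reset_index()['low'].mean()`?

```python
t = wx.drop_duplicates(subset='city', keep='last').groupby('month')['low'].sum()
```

drop duplicate city (keep=last):
     city month  wind  low
0   Lagos   Feb   119  -24
2    Oslo   Jan    32   12
5   Perth   Jun    34   -5
6   Quito   Jun     0   -2
7   Cairo   Jan   110   15
8  Madrid   Jun    35   15
group by month, sum of low:
month
Feb   -24
Jan    27
Jun     8
Name: low, dtype: int64
reset_index():
  month  low
0   Feb  -24
1   Jan   27
2   Jun    8
The mean of column 'low' is 3.66666666667.

3.66666666667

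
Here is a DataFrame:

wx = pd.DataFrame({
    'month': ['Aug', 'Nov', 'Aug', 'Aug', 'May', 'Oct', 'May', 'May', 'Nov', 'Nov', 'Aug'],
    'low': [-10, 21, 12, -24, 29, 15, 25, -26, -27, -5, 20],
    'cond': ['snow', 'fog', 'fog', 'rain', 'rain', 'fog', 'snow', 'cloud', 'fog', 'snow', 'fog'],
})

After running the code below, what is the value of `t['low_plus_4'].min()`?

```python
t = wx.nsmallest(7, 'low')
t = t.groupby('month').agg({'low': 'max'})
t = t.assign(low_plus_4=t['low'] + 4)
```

-22

take 7 rows with smallest low:
  month  low   cond
8   Nov  -27    fog
7   May  -26  cloud
3   Aug  -24   rain
0   Aug  -10   snow
9   Nov   -5   snow
2   Aug   12    fog
5   Oct   15    fog
group by month, max of low:
       low
month     
Aug     12
May    -26
Nov     -5
Oct     15
add column low_plus_4 = t['low'] + 4:
       low  low_plus_4
month                 
Aug     12          16
May    -26         -22
Nov     -5          -1
Oct     15          19
min of column 'low_plus_4' → -22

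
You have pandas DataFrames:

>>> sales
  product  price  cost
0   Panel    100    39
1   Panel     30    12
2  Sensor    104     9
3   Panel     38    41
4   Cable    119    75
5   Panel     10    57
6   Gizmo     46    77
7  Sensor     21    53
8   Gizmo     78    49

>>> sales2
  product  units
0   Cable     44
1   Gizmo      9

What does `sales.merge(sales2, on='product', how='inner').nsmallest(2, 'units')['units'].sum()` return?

18

merge on 'product' (how='inner') → 3 rows:
  product  price  cost  units
0   Cable    119    75     44
1   Gizmo     46    77      9
2   Gizmo     78    49      9
take 2 rows with smallest units:
  product  price  cost  units
1   Gizmo     46    77      9
2   Gizmo     78    49      9
Taking the sum of column 'units' gives 18.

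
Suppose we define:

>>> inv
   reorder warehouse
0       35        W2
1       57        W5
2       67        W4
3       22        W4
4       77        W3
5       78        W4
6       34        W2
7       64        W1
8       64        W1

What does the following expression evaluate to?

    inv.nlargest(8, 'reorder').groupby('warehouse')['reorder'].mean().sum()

305.0

take 8 rows with largest reorder:
   reorder warehouse
5       78        W4
4       77        W3
2       67        W4
7       64        W1
8       64        W1
1       57        W5
0       35        W2
6       34        W2
group by warehouse, mean of reorder:
warehouse
W1    64.0
W2    34.5
W3    77.0
W4    72.5
W5    57.0
Name: reorder, dtype: float64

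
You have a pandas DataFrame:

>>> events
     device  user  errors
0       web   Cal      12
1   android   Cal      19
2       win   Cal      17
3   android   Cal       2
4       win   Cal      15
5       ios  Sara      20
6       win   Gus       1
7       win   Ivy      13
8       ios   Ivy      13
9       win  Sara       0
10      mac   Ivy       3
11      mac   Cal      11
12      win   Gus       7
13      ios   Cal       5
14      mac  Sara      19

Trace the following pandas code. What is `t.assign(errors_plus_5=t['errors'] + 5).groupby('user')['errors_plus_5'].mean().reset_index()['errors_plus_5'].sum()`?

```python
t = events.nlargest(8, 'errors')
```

take 8 rows with largest errors:
     device  user  errors
5       ios  Sara      20
1   android   Cal      19
14      mac  Sara      19
2       win   Cal      17
4       win   Cal      15
7       win   Ivy      13
8       ios   Ivy      13
0       web   Cal      12
add column errors_plus_5 = t['errors'] + 5:
     device  user  errors  errors_plus_5
5       ios  Sara      20             25
1   android   Cal      19             24
14      mac  Sara      19             24
2       win   Cal      17             22
4       win   Cal      15             20
7       win   Ivy      13             18
8       ios   Ivy      13             18
0       web   Cal      12             17
group by user, mean of errors_plus_5:
user
Cal     20.75
Ivy     18.00
Sara    24.50
Name: errors_plus_5, dtype: float64
reset_index():
   user  errors_plus_5
0   Cal          20.75
1   Ivy          18.00
2  Sara          24.50

63.25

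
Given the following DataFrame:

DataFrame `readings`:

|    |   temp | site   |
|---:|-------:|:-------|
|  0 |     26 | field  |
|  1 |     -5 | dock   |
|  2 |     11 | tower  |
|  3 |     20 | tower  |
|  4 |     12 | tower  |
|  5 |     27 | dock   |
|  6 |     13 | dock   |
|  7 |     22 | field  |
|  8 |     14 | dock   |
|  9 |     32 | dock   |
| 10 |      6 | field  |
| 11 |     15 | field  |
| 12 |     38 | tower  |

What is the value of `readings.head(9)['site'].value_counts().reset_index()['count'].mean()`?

3.0

take first 9 rows:
   temp   site
0    26  field
1    -5   dock
2    11  tower
3    20  tower
4    12  tower
5    27   dock
6    13   dock
7    22  field
8    14   dock
value_counts of site:
site
dock     4
tower    3
field    2
Name: count, dtype: int64
reset_index():
    site  count
0   dock      4
1  tower      3
2  field      2
The mean of column 'count' is 3.0.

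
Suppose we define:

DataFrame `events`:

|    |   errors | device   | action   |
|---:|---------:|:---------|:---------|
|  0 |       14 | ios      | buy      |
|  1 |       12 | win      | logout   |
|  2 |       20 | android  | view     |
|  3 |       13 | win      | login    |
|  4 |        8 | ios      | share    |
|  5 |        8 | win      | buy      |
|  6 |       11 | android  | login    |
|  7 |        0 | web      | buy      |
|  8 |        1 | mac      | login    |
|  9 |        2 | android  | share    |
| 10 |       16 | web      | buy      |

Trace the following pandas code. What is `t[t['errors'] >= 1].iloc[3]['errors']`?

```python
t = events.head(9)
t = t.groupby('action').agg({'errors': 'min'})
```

take first 9 rows:
   errors   device  action
0      14      ios     buy
1      12      win  logout
2      20  android    view
3      13      win   login
4       8      ios   share
5       8      win     buy
6      11  android   login
7       0      web     buy
8       1      mac   login
group by action, min of errors:
        errors
action        
buy          0
login        1
logout      12
share        8
view        20
filter rows where errors >= 1:
        errors
action        
login        1
logout      12
share        8
view        20
So iloc[3]['errors'] = 20.

20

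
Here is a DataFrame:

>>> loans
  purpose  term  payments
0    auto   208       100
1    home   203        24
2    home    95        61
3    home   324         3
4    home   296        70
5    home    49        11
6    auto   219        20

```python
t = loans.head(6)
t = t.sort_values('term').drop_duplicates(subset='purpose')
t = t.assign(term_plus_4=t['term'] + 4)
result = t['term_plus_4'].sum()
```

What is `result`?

take first 6 rows:
  purpose  term  payments
0    auto   208       100
1    home   203        24
2    home    95        61
3    home   324         3
4    home   296        70
5    home    49        11
sort by term:
  purpose  term  payments
5    home    49        11
2    home    95        61
1    home   203        24
0    auto   208       100
4    home   296        70
3    home   324         3
drop duplicate purpose (keep=first):
  purpose  term  payments
5    home    49        11
0    auto   208       100
add column term_plus_4 = t['term'] + 4:
  purpose  term  payments  term_plus_4
5    home    49        11           53
0    auto   208       100          212
sum of column 'term_plus_4' → 265

265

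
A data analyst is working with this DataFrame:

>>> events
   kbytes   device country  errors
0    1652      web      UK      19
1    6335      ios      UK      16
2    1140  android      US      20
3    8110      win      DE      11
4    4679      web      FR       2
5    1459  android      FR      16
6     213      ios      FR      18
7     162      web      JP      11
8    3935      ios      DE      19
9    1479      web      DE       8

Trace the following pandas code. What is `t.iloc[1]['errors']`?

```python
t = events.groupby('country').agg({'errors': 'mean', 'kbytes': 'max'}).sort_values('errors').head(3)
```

12.0

group by country: mean(errors), max(kbytes):
            errors  kbytes
country                   
DE       12.666667    8110
FR       12.000000    4679
JP       11.000000     162
UK       17.500000    6335
US       20.000000    1140
sort by errors:
            errors  kbytes
country                   
JP       11.000000     162
FR       12.000000    4679
DE       12.666667    8110
UK       17.500000    6335
US       20.000000    1140
take first 3 rows:
            errors  kbytes
country                   
JP       11.000000     162
FR       12.000000    4679
DE       12.666667    8110
Hence 12.0.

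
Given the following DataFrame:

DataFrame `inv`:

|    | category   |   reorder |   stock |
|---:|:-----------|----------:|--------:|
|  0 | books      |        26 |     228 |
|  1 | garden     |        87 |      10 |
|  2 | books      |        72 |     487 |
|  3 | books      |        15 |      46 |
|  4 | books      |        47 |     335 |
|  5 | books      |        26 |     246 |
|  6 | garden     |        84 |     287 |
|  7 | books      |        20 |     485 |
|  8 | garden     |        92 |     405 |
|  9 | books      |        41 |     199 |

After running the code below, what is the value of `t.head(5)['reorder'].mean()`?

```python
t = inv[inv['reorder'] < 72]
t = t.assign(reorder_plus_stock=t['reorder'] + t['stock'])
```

filter rows where reorder < 72:
  category  reorder  stock
0    books       26    228
3    books       15     46
4    books       47    335
5    books       26    246
7    books       20    485
9    books       41    199
add column reorder_plus_stock = t['reorder'] + t['stock']:
  category  reorder  stock  reorder_plus_stock
0    books       26    228                 254
3    books       15     46                  61
4    books       47    335                 382
5    books       26    246                 272
7    books       20    485                 505
9    books       41    199                 240
take first 5 rows:
  category  reorder  stock  reorder_plus_stock
0    books       26    228                 254
3    books       15     46                  61
4    books       47    335                 382
5    books       26    246                 272
7    books       20    485                 505
Then the mean of column 'reorder': 26.8

26.8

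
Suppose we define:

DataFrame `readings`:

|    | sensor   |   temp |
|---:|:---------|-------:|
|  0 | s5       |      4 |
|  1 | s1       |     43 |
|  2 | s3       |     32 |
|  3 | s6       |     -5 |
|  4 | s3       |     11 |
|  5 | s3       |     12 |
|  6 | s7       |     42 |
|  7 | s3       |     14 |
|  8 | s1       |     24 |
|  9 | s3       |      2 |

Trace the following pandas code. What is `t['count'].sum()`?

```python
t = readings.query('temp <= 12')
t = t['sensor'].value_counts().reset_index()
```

filter rows where temp <= 12:
  sensor  temp
0     s5     4
3     s6    -5
4     s3    11
5     s3    12
9     s3     2
value_counts of sensor:
sensor
s3    3
s5    1
s6    1
Name: count, dtype: int64
reset_index():
  sensor  count
0     s3      3
1     s5      1
2     s6      1
Reading off the sum of column 'count', we get 5.

5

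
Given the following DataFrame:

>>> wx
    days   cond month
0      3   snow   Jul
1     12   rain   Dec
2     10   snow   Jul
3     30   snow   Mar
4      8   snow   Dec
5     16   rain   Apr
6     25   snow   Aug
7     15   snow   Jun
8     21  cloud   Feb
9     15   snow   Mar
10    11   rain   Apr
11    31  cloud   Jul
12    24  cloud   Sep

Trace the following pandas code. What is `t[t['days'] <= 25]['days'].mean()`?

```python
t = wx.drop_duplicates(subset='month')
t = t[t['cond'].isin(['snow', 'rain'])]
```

drop duplicate month (keep=first):
    days   cond month
0      3   snow   Jul
1     12   rain   Dec
3     30   snow   Mar
5     16   rain   Apr
6     25   snow   Aug
7     15   snow   Jun
8     21  cloud   Feb
12    24  cloud   Sep
filter rows where cond in ['snow', 'rain']:
   days  cond month
0     3  snow   Jul
1    12  rain   Dec
3    30  snow   Mar
5    16  rain   Apr
6    25  snow   Aug
7    15  snow   Jun
filter rows where days <= 25:
   days  cond month
0     3  snow   Jul
1    12  rain   Dec
5    16  rain   Apr
6    25  snow   Aug
7    15  snow   Jun

14.2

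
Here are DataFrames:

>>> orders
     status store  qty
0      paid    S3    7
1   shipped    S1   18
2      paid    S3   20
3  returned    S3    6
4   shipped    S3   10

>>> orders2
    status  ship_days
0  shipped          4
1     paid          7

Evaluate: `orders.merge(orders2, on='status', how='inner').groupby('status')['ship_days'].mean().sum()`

11.0

merge on 'status' (how='inner') → 4 rows:
    status store  qty  ship_days
0     paid    S3    7          7
1  shipped    S1   18          4
2     paid    S3   20          7
3  shipped    S3   10          4
group by status, mean of ship_days:
status
paid       7.0
shipped    4.0
Name: ship_days, dtype: float64
Hence 11.0.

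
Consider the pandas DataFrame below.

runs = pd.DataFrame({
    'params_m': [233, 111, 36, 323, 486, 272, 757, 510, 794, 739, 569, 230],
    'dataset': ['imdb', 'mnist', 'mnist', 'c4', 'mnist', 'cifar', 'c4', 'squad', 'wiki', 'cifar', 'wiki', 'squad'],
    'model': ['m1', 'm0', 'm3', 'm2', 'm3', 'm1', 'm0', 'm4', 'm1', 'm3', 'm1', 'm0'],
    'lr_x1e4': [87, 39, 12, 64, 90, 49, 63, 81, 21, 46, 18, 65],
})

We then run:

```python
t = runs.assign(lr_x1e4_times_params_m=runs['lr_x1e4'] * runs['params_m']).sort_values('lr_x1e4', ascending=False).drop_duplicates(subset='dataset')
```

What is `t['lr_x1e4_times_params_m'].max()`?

add column lr_x1e4_times_params_m = runs['lr_x1e4'] * runs['params_m']:
    params_m dataset model  lr_x1e4  lr_x1e4_times_params_m
0        233    imdb    m1       87                   20271
1        111   mnist    m0       39                    4329
2         36   mnist    m3       12                     432
3        323      c4    m2       64                   20672
4        486   mnist    m3       90                   43740
5        272   cifar    m1       49                   13328
6        757      c4    m0       63                   47691
7        510   squad    m4       81                   41310
8        794    wiki    m1       21                   16674
9        739   cifar    m3       46                   33994
10       569    wiki    m1       18                   10242
11       230   squad    m0       65                   14950
sort by lr_x1e4 descending:
    params_m dataset model  lr_x1e4  lr_x1e4_times_params_m
4        486   mnist    m3       90                   43740
0        233    imdb    m1       87                   20271
7        510   squad    m4       81                   41310
11       230   squad    m0       65                   14950
3        323      c4    m2       64                   20672
6        757      c4    m0       63                   47691
5        272   cifar    m1       49                   13328
9        739   cifar    m3       46                   33994
1        111   mnist    m0       39                    4329
8        794    wiki    m1       21                   16674
10       569    wiki    m1       18                   10242
2         36   mnist    m3       12                     432
drop duplicate dataset (keep=first):
   params_m dataset model  lr_x1e4  lr_x1e4_times_params_m
4       486   mnist    m3       90                   43740
0       233    imdb    m1       87                   20271
7       510   squad    m4       81                   41310
3       323      c4    m2       64                   20672
5       272   cifar    m1       49                   13328
8       794    wiki    m1       21                   16674
Finally, max of column 'lr_x1e4_times_params_m' = 43740.

43740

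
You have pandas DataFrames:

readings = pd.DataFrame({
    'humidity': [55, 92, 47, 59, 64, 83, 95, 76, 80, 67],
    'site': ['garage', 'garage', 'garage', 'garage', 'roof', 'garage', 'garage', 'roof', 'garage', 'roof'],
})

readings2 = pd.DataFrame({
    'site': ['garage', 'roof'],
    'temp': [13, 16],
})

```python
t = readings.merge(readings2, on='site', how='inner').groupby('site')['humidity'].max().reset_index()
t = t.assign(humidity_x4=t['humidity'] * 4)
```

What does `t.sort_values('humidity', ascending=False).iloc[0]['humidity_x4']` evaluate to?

merge on 'site' (how='inner') → 10 rows:
   humidity    site  temp
0        55  garage    13
1        92  garage    13
2        47  garage    13
3        59  garage    13
4        64    roof    16
5        83  garage    13
6        95  garage    13
7        76    roof    16
8        80  garage    13
9        67    roof    16
group by site, max of humidity:
site
garage    95
roof      76
Name: humidity, dtype: int64
reset_index():
     site  humidity
0  garage        95
1    roof        76
add column humidity_x4 = t['humidity'] * 4:
     site  humidity  humidity_x4
0  garage        95          380
1    roof        76          304
sort by humidity descending:
     site  humidity  humidity_x4
0  garage        95          380
1    roof        76          304
value at position 0, column 'humidity_x4' → 380

380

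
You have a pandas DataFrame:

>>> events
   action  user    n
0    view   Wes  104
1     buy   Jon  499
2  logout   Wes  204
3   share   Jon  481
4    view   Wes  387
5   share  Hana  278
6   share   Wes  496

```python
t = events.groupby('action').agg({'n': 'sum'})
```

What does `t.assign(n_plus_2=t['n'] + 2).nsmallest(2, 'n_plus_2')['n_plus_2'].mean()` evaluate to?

349.5

group by action, sum of n:
           n
action      
buy      499
logout   204
share   1255
view     491
add column n_plus_2 = t['n'] + 2:
           n  n_plus_2
action                
buy      499       501
logout   204       206
share   1255      1257
view     491       493
take 2 rows with smallest n_plus_2:
          n  n_plus_2
action               
logout  204       206
view    491       493
Hence 349.5.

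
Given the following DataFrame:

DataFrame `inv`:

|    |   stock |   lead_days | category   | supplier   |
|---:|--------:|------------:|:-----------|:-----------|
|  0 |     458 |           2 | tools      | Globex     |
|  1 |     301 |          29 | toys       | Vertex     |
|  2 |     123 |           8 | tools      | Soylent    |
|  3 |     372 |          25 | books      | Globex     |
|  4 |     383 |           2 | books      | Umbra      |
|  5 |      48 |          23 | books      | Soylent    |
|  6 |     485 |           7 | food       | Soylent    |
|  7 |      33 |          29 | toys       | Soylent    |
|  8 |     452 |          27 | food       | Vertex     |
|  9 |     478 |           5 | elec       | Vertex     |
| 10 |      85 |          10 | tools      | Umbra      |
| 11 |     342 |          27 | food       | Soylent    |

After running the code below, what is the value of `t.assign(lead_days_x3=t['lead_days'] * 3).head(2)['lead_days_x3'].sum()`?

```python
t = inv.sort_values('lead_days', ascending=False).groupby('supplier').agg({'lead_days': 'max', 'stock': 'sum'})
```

162

sort by lead_days descending:
    stock  lead_days category supplier
1     301         29     toys   Vertex
7      33         29     toys  Soylent
8     452         27     food   Vertex
11    342         27     food  Soylent
3     372         25    books   Globex
5      48         23    books  Soylent
10     85         10    tools    Umbra
2     123          8    tools  Soylent
6     485          7     food  Soylent
9     478          5     elec   Vertex
0     458          2    tools   Globex
4     383          2    books    Umbra
group by supplier: max(lead_days), sum(stock):
          lead_days  stock
supplier                  
Globex           25    830
Soylent          29   1031
Umbra            10    468
Vertex           29   1231
add column lead_days_x3 = t['lead_days'] * 3:
          lead_days  stock  lead_days_x3
supplier                                
Globex           25    830            75
Soylent          29   1031            87
Umbra            10    468            30
Vertex           29   1231            87
take first 2 rows:
          lead_days  stock  lead_days_x3
supplier                                
Globex           25    830            75
Soylent          29   1031            87
Finally, sum of column 'lead_days_x3' = 162.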